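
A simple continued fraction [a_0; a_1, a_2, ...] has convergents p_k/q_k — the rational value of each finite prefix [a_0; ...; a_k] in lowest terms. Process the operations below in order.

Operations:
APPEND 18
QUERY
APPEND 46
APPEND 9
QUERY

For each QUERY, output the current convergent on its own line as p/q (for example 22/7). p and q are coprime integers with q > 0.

APPEND 18: p_0 = 18·1 + 0 = 18, q_0 = 18·0 + 1 = 1 → 18/1
APPEND 46: p_1 = 46·18 + 1 = 829, q_1 = 46·1 + 0 = 46 → 829/46
APPEND 9: p_2 = 9·829 + 18 = 7479, q_2 = 9·46 + 1 = 415 → 7479/415

18/1
7479/415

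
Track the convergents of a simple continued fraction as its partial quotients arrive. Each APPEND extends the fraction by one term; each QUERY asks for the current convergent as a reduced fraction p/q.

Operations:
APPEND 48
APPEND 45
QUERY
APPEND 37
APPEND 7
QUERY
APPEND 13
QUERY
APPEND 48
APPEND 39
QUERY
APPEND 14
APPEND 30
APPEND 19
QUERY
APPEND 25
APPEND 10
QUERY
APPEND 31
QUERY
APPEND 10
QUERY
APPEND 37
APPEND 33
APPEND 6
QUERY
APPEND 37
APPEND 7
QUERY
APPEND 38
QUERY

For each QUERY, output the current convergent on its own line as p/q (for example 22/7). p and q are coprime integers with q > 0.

APPEND 48: p_0 = 48·1 + 0 = 48, q_0 = 48·0 + 1 = 1 → 48/1
APPEND 45: p_1 = 45·48 + 1 = 2161, q_1 = 45·1 + 0 = 45 → 2161/45
APPEND 37: p_2 = 37·2161 + 48 = 80005, q_2 = 37·45 + 1 = 1666 → 80005/1666
APPEND 7: p_3 = 7·80005 + 2161 = 562196, q_3 = 7·1666 + 45 = 11707 → 562196/11707
APPEND 13: p_4 = 13·562196 + 80005 = 7388553, q_4 = 13·11707 + 1666 = 153857 → 7388553/153857
APPEND 48: p_5 = 48·7388553 + 562196 = 355212740, q_5 = 48·153857 + 11707 = 7396843 → 355212740/7396843
APPEND 39: p_6 = 39·355212740 + 7388553 = 13860685413, q_6 = 39·7396843 + 153857 = 288630734 → 13860685413/288630734
APPEND 14: p_7 = 14·13860685413 + 355212740 = 194404808522, q_7 = 14·288630734 + 7396843 = 4048227119 → 194404808522/4048227119
APPEND 30: p_8 = 30·194404808522 + 13860685413 = 5846004941073, q_8 = 30·4048227119 + 288630734 = 121735444304 → 5846004941073/121735444304
APPEND 19: p_9 = 19·5846004941073 + 194404808522 = 111268498688909, q_9 = 19·121735444304 + 4048227119 = 2317021668895 → 111268498688909/2317021668895
APPEND 25: p_10 = 25·111268498688909 + 5846004941073 = 2787558472163798, q_10 = 25·2317021668895 + 121735444304 = 58047277166679 → 2787558472163798/58047277166679
APPEND 10: p_11 = 10·2787558472163798 + 111268498688909 = 27986853220326889, q_11 = 10·58047277166679 + 2317021668895 = 582789793335685 → 27986853220326889/582789793335685
APPEND 31: p_12 = 31·27986853220326889 + 2787558472163798 = 870380008302297357, q_12 = 31·582789793335685 + 58047277166679 = 18124530870572914 → 870380008302297357/18124530870572914
APPEND 10: p_13 = 10·870380008302297357 + 27986853220326889 = 8731786936243300459, q_13 = 10·18124530870572914 + 582789793335685 = 181828098499064825 → 8731786936243300459/181828098499064825
APPEND 37: p_14 = 37·8731786936243300459 + 870380008302297357 = 323946496649304414340, q_14 = 37·181828098499064825 + 18124530870572914 = 6745764175335971439 → 323946496649304414340/6745764175335971439
APPEND 33: p_15 = 33·323946496649304414340 + 8731786936243300459 = 10698966176363288973679, q_15 = 33·6745764175335971439 + 181828098499064825 = 222792045884586122312 → 10698966176363288973679/222792045884586122312
APPEND 6: p_16 = 6·10698966176363288973679 + 323946496649304414340 = 64517743554829038256414, q_16 = 6·222792045884586122312 + 6745764175335971439 = 1343498039482852705311 → 64517743554829038256414/1343498039482852705311
APPEND 37: p_17 = 37·64517743554829038256414 + 10698966176363288973679 = 2397855477705037704460997, q_17 = 37·1343498039482852705311 + 222792045884586122312 = 49932219506750136218819 → 2397855477705037704460997/49932219506750136218819
APPEND 7: p_18 = 7·2397855477705037704460997 + 64517743554829038256414 = 16849506087490092969483393, q_18 = 7·49932219506750136218819 + 1343498039482852705311 = 350869034586733806237044 → 16849506087490092969483393/350869034586733806237044
APPEND 38: p_19 = 38·16849506087490092969483393 + 2397855477705037704460997 = 642679086802328570544829931, q_19 = 38·350869034586733806237044 + 49932219506750136218819 = 13382955533802634773226491 → 642679086802328570544829931/13382955533802634773226491

2161/45
562196/11707
7388553/153857
13860685413/288630734
111268498688909/2317021668895
27986853220326889/582789793335685
870380008302297357/18124530870572914
8731786936243300459/181828098499064825
64517743554829038256414/1343498039482852705311
16849506087490092969483393/350869034586733806237044
642679086802328570544829931/13382955533802634773226491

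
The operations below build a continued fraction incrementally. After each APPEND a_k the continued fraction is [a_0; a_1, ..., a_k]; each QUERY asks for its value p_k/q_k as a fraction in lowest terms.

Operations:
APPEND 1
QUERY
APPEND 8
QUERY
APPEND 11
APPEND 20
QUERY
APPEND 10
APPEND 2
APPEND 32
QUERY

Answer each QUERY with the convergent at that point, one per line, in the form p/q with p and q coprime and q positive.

1/1
9/8
2009/1788
1376638/1225201

APPEND 1: p_0 = 1·1 + 0 = 1, q_0 = 1·0 + 1 = 1 → 1/1
APPEND 8: p_1 = 8·1 + 1 = 9, q_1 = 8·1 + 0 = 8 → 9/8
APPEND 11: p_2 = 11·9 + 1 = 100, q_2 = 11·8 + 1 = 89 → 100/89
APPEND 20: p_3 = 20·100 + 9 = 2009, q_3 = 20·89 + 8 = 1788 → 2009/1788
APPEND 10: p_4 = 10·2009 + 100 = 20190, q_4 = 10·1788 + 89 = 17969 → 20190/17969
APPEND 2: p_5 = 2·20190 + 2009 = 42389, q_5 = 2·17969 + 1788 = 37726 → 42389/37726
APPEND 32: p_6 = 32·42389 + 20190 = 1376638, q_6 = 32·37726 + 17969 = 1225201 → 1376638/1225201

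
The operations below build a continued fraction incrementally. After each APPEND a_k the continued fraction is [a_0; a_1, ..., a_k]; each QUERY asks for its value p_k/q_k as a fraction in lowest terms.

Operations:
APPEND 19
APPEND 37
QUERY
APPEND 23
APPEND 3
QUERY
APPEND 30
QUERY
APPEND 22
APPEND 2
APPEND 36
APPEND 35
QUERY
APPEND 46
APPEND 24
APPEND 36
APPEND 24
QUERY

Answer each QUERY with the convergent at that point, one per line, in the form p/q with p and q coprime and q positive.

704/37
49337/2593
1496321/78642
86187057024/4529724931
82526034584154768/4337312924008051

APPEND 19: p_0 = 19·1 + 0 = 19, q_0 = 19·0 + 1 = 1 → 19/1
APPEND 37: p_1 = 37·19 + 1 = 704, q_1 = 37·1 + 0 = 37 → 704/37
APPEND 23: p_2 = 23·704 + 19 = 16211, q_2 = 23·37 + 1 = 852 → 16211/852
APPEND 3: p_3 = 3·16211 + 704 = 49337, q_3 = 3·852 + 37 = 2593 → 49337/2593
APPEND 30: p_4 = 30·49337 + 16211 = 1496321, q_4 = 30·2593 + 852 = 78642 → 1496321/78642
APPEND 22: p_5 = 22·1496321 + 49337 = 32968399, q_5 = 22·78642 + 2593 = 1732717 → 32968399/1732717
APPEND 2: p_6 = 2·32968399 + 1496321 = 67433119, q_6 = 2·1732717 + 78642 = 3544076 → 67433119/3544076
APPEND 36: p_7 = 36·67433119 + 32968399 = 2460560683, q_7 = 36·3544076 + 1732717 = 129319453 → 2460560683/129319453
APPEND 35: p_8 = 35·2460560683 + 67433119 = 86187057024, q_8 = 35·129319453 + 3544076 = 4529724931 → 86187057024/4529724931
APPEND 46: p_9 = 46·86187057024 + 2460560683 = 3967065183787, q_9 = 46·4529724931 + 129319453 = 208496666279 → 3967065183787/208496666279
APPEND 24: p_10 = 24·3967065183787 + 86187057024 = 95295751467912, q_10 = 24·208496666279 + 4529724931 = 5008449715627 → 95295751467912/5008449715627
APPEND 36: p_11 = 36·95295751467912 + 3967065183787 = 3434614118028619, q_11 = 36·5008449715627 + 208496666279 = 180512686428851 → 3434614118028619/180512686428851
APPEND 24: p_12 = 24·3434614118028619 + 95295751467912 = 82526034584154768, q_12 = 24·180512686428851 + 5008449715627 = 4337312924008051 → 82526034584154768/4337312924008051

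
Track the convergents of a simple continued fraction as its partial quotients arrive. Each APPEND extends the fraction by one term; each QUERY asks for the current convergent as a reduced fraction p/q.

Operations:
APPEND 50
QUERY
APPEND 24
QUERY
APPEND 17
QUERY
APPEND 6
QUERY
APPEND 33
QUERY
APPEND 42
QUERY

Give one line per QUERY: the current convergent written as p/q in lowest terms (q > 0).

APPEND 50: p_0 = 50·1 + 0 = 50, q_0 = 50·0 + 1 = 1 → 50/1
APPEND 24: p_1 = 24·50 + 1 = 1201, q_1 = 24·1 + 0 = 24 → 1201/24
APPEND 17: p_2 = 17·1201 + 50 = 20467, q_2 = 17·24 + 1 = 409 → 20467/409
APPEND 6: p_3 = 6·20467 + 1201 = 124003, q_3 = 6·409 + 24 = 2478 → 124003/2478
APPEND 33: p_4 = 33·124003 + 20467 = 4112566, q_4 = 33·2478 + 409 = 82183 → 4112566/82183
APPEND 42: p_5 = 42·4112566 + 124003 = 172851775, q_5 = 42·82183 + 2478 = 3454164 → 172851775/3454164

50/1
1201/24
20467/409
124003/2478
4112566/82183
172851775/3454164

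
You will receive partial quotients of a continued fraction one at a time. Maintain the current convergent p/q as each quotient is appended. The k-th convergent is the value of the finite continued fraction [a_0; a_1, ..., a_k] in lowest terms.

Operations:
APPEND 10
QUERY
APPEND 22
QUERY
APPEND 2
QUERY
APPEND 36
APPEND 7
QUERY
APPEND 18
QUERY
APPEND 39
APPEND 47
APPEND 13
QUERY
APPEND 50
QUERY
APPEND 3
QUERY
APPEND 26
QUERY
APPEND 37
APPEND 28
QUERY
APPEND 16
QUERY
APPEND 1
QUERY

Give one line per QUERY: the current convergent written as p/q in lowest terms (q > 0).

APPEND 10: p_0 = 10·1 + 0 = 10, q_0 = 10·0 + 1 = 1 → 10/1
APPEND 22: p_1 = 22·10 + 1 = 221, q_1 = 22·1 + 0 = 22 → 221/22
APPEND 2: p_2 = 2·221 + 10 = 452, q_2 = 2·22 + 1 = 45 → 452/45
APPEND 36: p_3 = 36·452 + 221 = 16493, q_3 = 36·45 + 22 = 1642 → 16493/1642
APPEND 7: p_4 = 7·16493 + 452 = 115903, q_4 = 7·1642 + 45 = 11539 → 115903/11539
APPEND 18: p_5 = 18·115903 + 16493 = 2102747, q_5 = 18·11539 + 1642 = 209344 → 2102747/209344
APPEND 39: p_6 = 39·2102747 + 115903 = 82123036, q_6 = 39·209344 + 11539 = 8175955 → 82123036/8175955
APPEND 47: p_7 = 47·82123036 + 2102747 = 3861885439, q_7 = 47·8175955 + 209344 = 384479229 → 3861885439/384479229
APPEND 13: p_8 = 13·3861885439 + 82123036 = 50286633743, q_8 = 13·384479229 + 8175955 = 5006405932 → 50286633743/5006405932
APPEND 50: p_9 = 50·50286633743 + 3861885439 = 2518193572589, q_9 = 50·5006405932 + 384479229 = 250704775829 → 2518193572589/250704775829
APPEND 3: p_10 = 3·2518193572589 + 50286633743 = 7604867351510, q_10 = 3·250704775829 + 5006405932 = 757120733419 → 7604867351510/757120733419
APPEND 26: p_11 = 26·7604867351510 + 2518193572589 = 200244744711849, q_11 = 26·757120733419 + 250704775829 = 19935843844723 → 200244744711849/19935843844723
APPEND 37: p_12 = 37·200244744711849 + 7604867351510 = 7416660421689923, q_12 = 37·19935843844723 + 757120733419 = 738383342988170 → 7416660421689923/738383342988170
APPEND 28: p_13 = 28·7416660421689923 + 200244744711849 = 207866736552029693, q_13 = 28·738383342988170 + 19935843844723 = 20694669447513483 → 207866736552029693/20694669447513483
APPEND 16: p_14 = 16·207866736552029693 + 7416660421689923 = 3333284445254165011, q_14 = 16·20694669447513483 + 738383342988170 = 331853094503203898 → 3333284445254165011/331853094503203898
APPEND 1: p_15 = 1·3333284445254165011 + 207866736552029693 = 3541151181806194704, q_15 = 1·331853094503203898 + 20694669447513483 = 352547763950717381 → 3541151181806194704/352547763950717381

10/1
221/22
452/45
115903/11539
2102747/209344
50286633743/5006405932
2518193572589/250704775829
7604867351510/757120733419
200244744711849/19935843844723
207866736552029693/20694669447513483
3333284445254165011/331853094503203898
3541151181806194704/352547763950717381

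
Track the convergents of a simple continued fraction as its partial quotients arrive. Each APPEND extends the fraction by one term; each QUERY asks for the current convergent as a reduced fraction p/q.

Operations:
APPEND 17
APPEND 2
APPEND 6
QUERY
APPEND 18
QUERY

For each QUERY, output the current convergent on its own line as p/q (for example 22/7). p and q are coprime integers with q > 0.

227/13
4121/236

APPEND 17: p_0 = 17·1 + 0 = 17, q_0 = 17·0 + 1 = 1 → 17/1
APPEND 2: p_1 = 2·17 + 1 = 35, q_1 = 2·1 + 0 = 2 → 35/2
APPEND 6: p_2 = 6·35 + 17 = 227, q_2 = 6·2 + 1 = 13 → 227/13
APPEND 18: p_3 = 18·227 + 35 = 4121, q_3 = 18·13 + 2 = 236 → 4121/236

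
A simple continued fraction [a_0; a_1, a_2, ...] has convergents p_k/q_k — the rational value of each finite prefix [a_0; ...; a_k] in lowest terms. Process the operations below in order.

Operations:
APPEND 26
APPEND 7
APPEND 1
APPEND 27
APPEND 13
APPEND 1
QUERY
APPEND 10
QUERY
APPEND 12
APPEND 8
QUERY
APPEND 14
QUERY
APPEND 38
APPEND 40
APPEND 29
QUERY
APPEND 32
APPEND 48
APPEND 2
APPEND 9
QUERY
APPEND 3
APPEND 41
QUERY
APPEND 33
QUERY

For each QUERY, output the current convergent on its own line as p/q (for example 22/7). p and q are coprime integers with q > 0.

APPEND 26: p_0 = 26·1 + 0 = 26, q_0 = 26·0 + 1 = 1 → 26/1
APPEND 7: p_1 = 7·26 + 1 = 183, q_1 = 7·1 + 0 = 7 → 183/7
APPEND 1: p_2 = 1·183 + 26 = 209, q_2 = 1·7 + 1 = 8 → 209/8
APPEND 27: p_3 = 27·209 + 183 = 5826, q_3 = 27·8 + 7 = 223 → 5826/223
APPEND 13: p_4 = 13·5826 + 209 = 75947, q_4 = 13·223 + 8 = 2907 → 75947/2907
APPEND 1: p_5 = 1·75947 + 5826 = 81773, q_5 = 1·2907 + 223 = 3130 → 81773/3130
APPEND 10: p_6 = 10·81773 + 75947 = 893677, q_6 = 10·3130 + 2907 = 34207 → 893677/34207
APPEND 12: p_7 = 12·893677 + 81773 = 10805897, q_7 = 12·34207 + 3130 = 413614 → 10805897/413614
APPEND 8: p_8 = 8·10805897 + 893677 = 87340853, q_8 = 8·413614 + 34207 = 3343119 → 87340853/3343119
APPEND 14: p_9 = 14·87340853 + 10805897 = 1233577839, q_9 = 14·3343119 + 413614 = 47217280 → 1233577839/47217280
APPEND 38: p_10 = 38·1233577839 + 87340853 = 46963298735, q_10 = 38·47217280 + 3343119 = 1797599759 → 46963298735/1797599759
APPEND 40: p_11 = 40·46963298735 + 1233577839 = 1879765527239, q_11 = 40·1797599759 + 47217280 = 71951207640 → 1879765527239/71951207640
APPEND 29: p_12 = 29·1879765527239 + 46963298735 = 54560163588666, q_12 = 29·71951207640 + 1797599759 = 2088382621319 → 54560163588666/2088382621319
APPEND 32: p_13 = 32·54560163588666 + 1879765527239 = 1747805000364551, q_13 = 32·2088382621319 + 71951207640 = 66900195089848 → 1747805000364551/66900195089848
APPEND 48: p_14 = 48·1747805000364551 + 54560163588666 = 83949200181087114, q_14 = 48·66900195089848 + 2088382621319 = 3213297746934023 → 83949200181087114/3213297746934023
APPEND 2: p_15 = 2·83949200181087114 + 1747805000364551 = 169646205362538779, q_15 = 2·3213297746934023 + 66900195089848 = 6493495688957894 → 169646205362538779/6493495688957894
APPEND 9: p_16 = 9·169646205362538779 + 83949200181087114 = 1610765048443936125, q_16 = 9·6493495688957894 + 3213297746934023 = 61654758947555069 → 1610765048443936125/61654758947555069
APPEND 3: p_17 = 3·1610765048443936125 + 169646205362538779 = 5001941350694347154, q_17 = 3·61654758947555069 + 6493495688957894 = 191457772531623101 → 5001941350694347154/191457772531623101
APPEND 41: p_18 = 41·5001941350694347154 + 1610765048443936125 = 206690360426912169439, q_18 = 41·191457772531623101 + 61654758947555069 = 7911423432744102210 → 206690360426912169439/7911423432744102210
APPEND 33: p_19 = 33·206690360426912169439 + 5001941350694347154 = 6825783835438795938641, q_19 = 33·7911423432744102210 + 191457772531623101 = 261268431053086996031 → 6825783835438795938641/261268431053086996031

81773/3130
893677/34207
87340853/3343119
1233577839/47217280
54560163588666/2088382621319
1610765048443936125/61654758947555069
206690360426912169439/7911423432744102210
6825783835438795938641/261268431053086996031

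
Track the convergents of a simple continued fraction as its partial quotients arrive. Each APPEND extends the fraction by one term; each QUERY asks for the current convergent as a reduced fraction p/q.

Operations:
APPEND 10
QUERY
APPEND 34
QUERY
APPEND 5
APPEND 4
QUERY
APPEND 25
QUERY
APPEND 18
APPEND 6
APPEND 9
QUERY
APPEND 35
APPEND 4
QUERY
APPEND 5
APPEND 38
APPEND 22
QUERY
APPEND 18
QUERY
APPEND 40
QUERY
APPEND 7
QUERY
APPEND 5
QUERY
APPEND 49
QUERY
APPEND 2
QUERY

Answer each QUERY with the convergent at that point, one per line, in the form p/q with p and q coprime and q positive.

APPEND 10: p_0 = 10·1 + 0 = 10, q_0 = 10·0 + 1 = 1 → 10/1
APPEND 34: p_1 = 34·10 + 1 = 341, q_1 = 34·1 + 0 = 34 → 341/34
APPEND 5: p_2 = 5·341 + 10 = 1715, q_2 = 5·34 + 1 = 171 → 1715/171
APPEND 4: p_3 = 4·1715 + 341 = 7201, q_3 = 4·171 + 34 = 718 → 7201/718
APPEND 25: p_4 = 25·7201 + 1715 = 181740, q_4 = 25·718 + 171 = 18121 → 181740/18121
APPEND 18: p_5 = 18·181740 + 7201 = 3278521, q_5 = 18·18121 + 718 = 326896 → 3278521/326896
APPEND 6: p_6 = 6·3278521 + 181740 = 19852866, q_6 = 6·326896 + 18121 = 1979497 → 19852866/1979497
APPEND 9: p_7 = 9·19852866 + 3278521 = 181954315, q_7 = 9·1979497 + 326896 = 18142369 → 181954315/18142369
APPEND 35: p_8 = 35·181954315 + 19852866 = 6388253891, q_8 = 35·18142369 + 1979497 = 636962412 → 6388253891/636962412
APPEND 4: p_9 = 4·6388253891 + 181954315 = 25734969879, q_9 = 4·636962412 + 18142369 = 2565992017 → 25734969879/2565992017
APPEND 5: p_10 = 5·25734969879 + 6388253891 = 135063103286, q_10 = 5·2565992017 + 636962412 = 13466922497 → 135063103286/13466922497
APPEND 38: p_11 = 38·135063103286 + 25734969879 = 5158132894747, q_11 = 38·13466922497 + 2565992017 = 514309046903 → 5158132894747/514309046903
APPEND 22: p_12 = 22·5158132894747 + 135063103286 = 113613986787720, q_12 = 22·514309046903 + 13466922497 = 11328265954363 → 113613986787720/11328265954363
APPEND 18: p_13 = 18·113613986787720 + 5158132894747 = 2050209895073707, q_13 = 18·11328265954363 + 514309046903 = 204423096225437 → 2050209895073707/204423096225437
APPEND 40: p_14 = 40·2050209895073707 + 113613986787720 = 82122009789736000, q_14 = 40·204423096225437 + 11328265954363 = 8188252114971843 → 82122009789736000/8188252114971843
APPEND 7: p_15 = 7·82122009789736000 + 2050209895073707 = 576904278423225707, q_15 = 7·8188252114971843 + 204423096225437 = 57522187901028338 → 576904278423225707/57522187901028338
APPEND 5: p_16 = 5·576904278423225707 + 82122009789736000 = 2966643401905864535, q_16 = 5·57522187901028338 + 8188252114971843 = 295799191620113533 → 2966643401905864535/295799191620113533
APPEND 49: p_17 = 49·2966643401905864535 + 576904278423225707 = 145942430971810587922, q_17 = 49·295799191620113533 + 57522187901028338 = 14551682577286591455 → 145942430971810587922/14551682577286591455
APPEND 2: p_18 = 2·145942430971810587922 + 2966643401905864535 = 294851505345527040379, q_18 = 2·14551682577286591455 + 295799191620113533 = 29399164346193296443 → 294851505345527040379/29399164346193296443

10/1
341/34
7201/718
181740/18121
181954315/18142369
25734969879/2565992017
113613986787720/11328265954363
2050209895073707/204423096225437
82122009789736000/8188252114971843
576904278423225707/57522187901028338
2966643401905864535/295799191620113533
145942430971810587922/14551682577286591455
294851505345527040379/29399164346193296443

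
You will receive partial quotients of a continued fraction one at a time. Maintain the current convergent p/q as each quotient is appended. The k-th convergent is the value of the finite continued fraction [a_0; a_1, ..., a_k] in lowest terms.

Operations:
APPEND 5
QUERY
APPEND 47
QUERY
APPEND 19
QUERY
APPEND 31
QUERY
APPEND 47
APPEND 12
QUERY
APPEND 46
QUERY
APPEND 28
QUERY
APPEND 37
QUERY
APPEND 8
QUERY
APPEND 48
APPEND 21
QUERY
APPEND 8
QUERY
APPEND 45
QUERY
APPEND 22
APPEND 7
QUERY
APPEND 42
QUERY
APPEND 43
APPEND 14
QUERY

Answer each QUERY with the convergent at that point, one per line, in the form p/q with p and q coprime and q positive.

APPEND 5: p_0 = 5·1 + 0 = 5, q_0 = 5·0 + 1 = 1 → 5/1
APPEND 47: p_1 = 47·5 + 1 = 236, q_1 = 47·1 + 0 = 47 → 236/47
APPEND 19: p_2 = 19·236 + 5 = 4489, q_2 = 19·47 + 1 = 894 → 4489/894
APPEND 31: p_3 = 31·4489 + 236 = 139395, q_3 = 31·894 + 47 = 27761 → 139395/27761
APPEND 47: p_4 = 47·139395 + 4489 = 6556054, q_4 = 47·27761 + 894 = 1305661 → 6556054/1305661
APPEND 12: p_5 = 12·6556054 + 139395 = 78812043, q_5 = 12·1305661 + 27761 = 15695693 → 78812043/15695693
APPEND 46: p_6 = 46·78812043 + 6556054 = 3631910032, q_6 = 46·15695693 + 1305661 = 723307539 → 3631910032/723307539
APPEND 28: p_7 = 28·3631910032 + 78812043 = 101772292939, q_7 = 28·723307539 + 15695693 = 20268306785 → 101772292939/20268306785
APPEND 37: p_8 = 37·101772292939 + 3631910032 = 3769206748775, q_8 = 37·20268306785 + 723307539 = 750650658584 → 3769206748775/750650658584
APPEND 8: p_9 = 8·3769206748775 + 101772292939 = 30255426283139, q_9 = 8·750650658584 + 20268306785 = 6025473575457 → 30255426283139/6025473575457
APPEND 48: p_10 = 48·30255426283139 + 3769206748775 = 1456029668339447, q_10 = 48·6025473575457 + 750650658584 = 289973382280520 → 1456029668339447/289973382280520
APPEND 21: p_11 = 21·1456029668339447 + 30255426283139 = 30606878461411526, q_11 = 21·289973382280520 + 6025473575457 = 6095466501466377 → 30606878461411526/6095466501466377
APPEND 8: p_12 = 8·30606878461411526 + 1456029668339447 = 246311057359631655, q_12 = 8·6095466501466377 + 289973382280520 = 49053705394011536 → 246311057359631655/49053705394011536
APPEND 45: p_13 = 45·246311057359631655 + 30606878461411526 = 11114604459644836001, q_13 = 45·49053705394011536 + 6095466501466377 = 2213512209231985497 → 11114604459644836001/2213512209231985497
APPEND 22: p_14 = 22·11114604459644836001 + 246311057359631655 = 244767609169546023677, q_14 = 22·2213512209231985497 + 49053705394011536 = 48746322308497692470 → 244767609169546023677/48746322308497692470
APPEND 7: p_15 = 7·244767609169546023677 + 11114604459644836001 = 1724487868646467001740, q_15 = 7·48746322308497692470 + 2213512209231985497 = 343437768368715832787 → 1724487868646467001740/343437768368715832787
APPEND 42: p_16 = 42·1724487868646467001740 + 244767609169546023677 = 72673258092321160096757, q_16 = 42·343437768368715832787 + 48746322308497692470 = 14473132593794562669524 → 72673258092321160096757/14473132593794562669524
APPEND 43: p_17 = 43·72673258092321160096757 + 1724487868646467001740 = 3126674585838456351162291, q_17 = 43·14473132593794562669524 + 343437768368715832787 = 622688139301534910622319 → 3126674585838456351162291/622688139301534910622319
APPEND 14: p_18 = 14·3126674585838456351162291 + 72673258092321160096757 = 43846117459830710076368831, q_18 = 14·622688139301534910622319 + 14473132593794562669524 = 8732107082815283311381990 → 43846117459830710076368831/8732107082815283311381990

5/1
236/47
4489/894
139395/27761
78812043/15695693
3631910032/723307539
101772292939/20268306785
3769206748775/750650658584
30255426283139/6025473575457
30606878461411526/6095466501466377
246311057359631655/49053705394011536
11114604459644836001/2213512209231985497
1724487868646467001740/343437768368715832787
72673258092321160096757/14473132593794562669524
43846117459830710076368831/8732107082815283311381990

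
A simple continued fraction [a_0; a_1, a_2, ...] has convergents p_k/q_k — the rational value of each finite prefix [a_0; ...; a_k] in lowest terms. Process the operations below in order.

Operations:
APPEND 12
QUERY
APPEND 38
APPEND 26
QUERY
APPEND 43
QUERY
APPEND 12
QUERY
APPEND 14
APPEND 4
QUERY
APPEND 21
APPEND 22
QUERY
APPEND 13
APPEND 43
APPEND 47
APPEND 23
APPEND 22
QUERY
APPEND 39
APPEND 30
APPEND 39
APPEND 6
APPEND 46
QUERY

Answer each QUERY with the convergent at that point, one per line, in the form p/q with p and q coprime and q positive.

12/1
11894/989
511899/42565
6154682/511769
352864470/29341093
165283153444/13743487341
2216396235842715744/184295936852783891
28214191048385669565023551/2346042953744964537855427

APPEND 12: p_0 = 12·1 + 0 = 12, q_0 = 12·0 + 1 = 1 → 12/1
APPEND 38: p_1 = 38·12 + 1 = 457, q_1 = 38·1 + 0 = 38 → 457/38
APPEND 26: p_2 = 26·457 + 12 = 11894, q_2 = 26·38 + 1 = 989 → 11894/989
APPEND 43: p_3 = 43·11894 + 457 = 511899, q_3 = 43·989 + 38 = 42565 → 511899/42565
APPEND 12: p_4 = 12·511899 + 11894 = 6154682, q_4 = 12·42565 + 989 = 511769 → 6154682/511769
APPEND 14: p_5 = 14·6154682 + 511899 = 86677447, q_5 = 14·511769 + 42565 = 7207331 → 86677447/7207331
APPEND 4: p_6 = 4·86677447 + 6154682 = 352864470, q_6 = 4·7207331 + 511769 = 29341093 → 352864470/29341093
APPEND 21: p_7 = 21·352864470 + 86677447 = 7496831317, q_7 = 21·29341093 + 7207331 = 623370284 → 7496831317/623370284
APPEND 22: p_8 = 22·7496831317 + 352864470 = 165283153444, q_8 = 22·623370284 + 29341093 = 13743487341 → 165283153444/13743487341
APPEND 13: p_9 = 13·165283153444 + 7496831317 = 2156177826089, q_9 = 13·13743487341 + 623370284 = 179288705717 → 2156177826089/179288705717
APPEND 43: p_10 = 43·2156177826089 + 165283153444 = 92880929675271, q_10 = 43·179288705717 + 13743487341 = 7723157833172 → 92880929675271/7723157833172
APPEND 47: p_11 = 47·92880929675271 + 2156177826089 = 4367559872563826, q_11 = 47·7723157833172 + 179288705717 = 363167706864801 → 4367559872563826/363167706864801
APPEND 23: p_12 = 23·4367559872563826 + 92880929675271 = 100546757998643269, q_12 = 23·363167706864801 + 7723157833172 = 8360580415723595 → 100546757998643269/8360580415723595
APPEND 22: p_13 = 22·100546757998643269 + 4367559872563826 = 2216396235842715744, q_13 = 22·8360580415723595 + 363167706864801 = 184295936852783891 → 2216396235842715744/184295936852783891
APPEND 39: p_14 = 39·2216396235842715744 + 100546757998643269 = 86539999955864557285, q_14 = 39·184295936852783891 + 8360580415723595 = 7195902117674295344 → 86539999955864557285/7195902117674295344
APPEND 30: p_15 = 30·86539999955864557285 + 2216396235842715744 = 2598416394911779434294, q_15 = 30·7195902117674295344 + 184295936852783891 = 216061359467081644211 → 2598416394911779434294/216061359467081644211
APPEND 39: p_16 = 39·2598416394911779434294 + 86539999955864557285 = 101424779401515262494751, q_16 = 39·216061359467081644211 + 7195902117674295344 = 8433588921333858419573 → 101424779401515262494751/8433588921333858419573
APPEND 6: p_17 = 6·101424779401515262494751 + 2598416394911779434294 = 611147092804003354402800, q_17 = 6·8433588921333858419573 + 216061359467081644211 = 50817594887470232161649 → 611147092804003354402800/50817594887470232161649
APPEND 46: p_18 = 46·611147092804003354402800 + 101424779401515262494751 = 28214191048385669565023551, q_18 = 46·50817594887470232161649 + 8433588921333858419573 = 2346042953744964537855427 → 28214191048385669565023551/2346042953744964537855427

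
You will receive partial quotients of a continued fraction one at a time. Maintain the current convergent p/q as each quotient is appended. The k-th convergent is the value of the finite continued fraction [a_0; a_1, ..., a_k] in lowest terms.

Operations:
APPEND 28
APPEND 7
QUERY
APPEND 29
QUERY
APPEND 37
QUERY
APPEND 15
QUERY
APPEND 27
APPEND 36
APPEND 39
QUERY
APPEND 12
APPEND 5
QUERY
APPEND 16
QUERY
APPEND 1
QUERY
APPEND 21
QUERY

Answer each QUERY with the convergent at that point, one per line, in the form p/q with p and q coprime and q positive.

197/7
5741/204
212614/7555
3194951/113529
121623791944/4321765021
7434633015719/264181344766
120416730096259/4278873432205
127851363111978/4543054776971
2805295355447797/99683023748596

APPEND 28: p_0 = 28·1 + 0 = 28, q_0 = 28·0 + 1 = 1 → 28/1
APPEND 7: p_1 = 7·28 + 1 = 197, q_1 = 7·1 + 0 = 7 → 197/7
APPEND 29: p_2 = 29·197 + 28 = 5741, q_2 = 29·7 + 1 = 204 → 5741/204
APPEND 37: p_3 = 37·5741 + 197 = 212614, q_3 = 37·204 + 7 = 7555 → 212614/7555
APPEND 15: p_4 = 15·212614 + 5741 = 3194951, q_4 = 15·7555 + 204 = 113529 → 3194951/113529
APPEND 27: p_5 = 27·3194951 + 212614 = 86476291, q_5 = 27·113529 + 7555 = 3072838 → 86476291/3072838
APPEND 36: p_6 = 36·86476291 + 3194951 = 3116341427, q_6 = 36·3072838 + 113529 = 110735697 → 3116341427/110735697
APPEND 39: p_7 = 39·3116341427 + 86476291 = 121623791944, q_7 = 39·110735697 + 3072838 = 4321765021 → 121623791944/4321765021
APPEND 12: p_8 = 12·121623791944 + 3116341427 = 1462601844755, q_8 = 12·4321765021 + 110735697 = 51971915949 → 1462601844755/51971915949
APPEND 5: p_9 = 5·1462601844755 + 121623791944 = 7434633015719, q_9 = 5·51971915949 + 4321765021 = 264181344766 → 7434633015719/264181344766
APPEND 16: p_10 = 16·7434633015719 + 1462601844755 = 120416730096259, q_10 = 16·264181344766 + 51971915949 = 4278873432205 → 120416730096259/4278873432205
APPEND 1: p_11 = 1·120416730096259 + 7434633015719 = 127851363111978, q_11 = 1·4278873432205 + 264181344766 = 4543054776971 → 127851363111978/4543054776971
APPEND 21: p_12 = 21·127851363111978 + 120416730096259 = 2805295355447797, q_12 = 21·4543054776971 + 4278873432205 = 99683023748596 → 2805295355447797/99683023748596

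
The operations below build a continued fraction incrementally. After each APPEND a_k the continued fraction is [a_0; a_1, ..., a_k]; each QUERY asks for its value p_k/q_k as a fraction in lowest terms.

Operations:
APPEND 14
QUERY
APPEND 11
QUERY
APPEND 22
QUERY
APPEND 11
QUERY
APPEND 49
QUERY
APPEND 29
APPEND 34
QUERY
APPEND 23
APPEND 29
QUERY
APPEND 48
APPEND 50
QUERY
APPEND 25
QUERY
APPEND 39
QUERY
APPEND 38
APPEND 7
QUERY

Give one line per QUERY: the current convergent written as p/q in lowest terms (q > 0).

14/1
155/11
3424/243
37819/2684
1856555/131759
1833705631/130137389
1226477821014/87042663007
2946884703625964/209139283061907
73731030755165199/5232663121355653
2878457084155068725/204283001015932374
769064158684689505968/54580189913103433429

APPEND 14: p_0 = 14·1 + 0 = 14, q_0 = 14·0 + 1 = 1 → 14/1
APPEND 11: p_1 = 11·14 + 1 = 155, q_1 = 11·1 + 0 = 11 → 155/11
APPEND 22: p_2 = 22·155 + 14 = 3424, q_2 = 22·11 + 1 = 243 → 3424/243
APPEND 11: p_3 = 11·3424 + 155 = 37819, q_3 = 11·243 + 11 = 2684 → 37819/2684
APPEND 49: p_4 = 49·37819 + 3424 = 1856555, q_4 = 49·2684 + 243 = 131759 → 1856555/131759
APPEND 29: p_5 = 29·1856555 + 37819 = 53877914, q_5 = 29·131759 + 2684 = 3823695 → 53877914/3823695
APPEND 34: p_6 = 34·53877914 + 1856555 = 1833705631, q_6 = 34·3823695 + 131759 = 130137389 → 1833705631/130137389
APPEND 23: p_7 = 23·1833705631 + 53877914 = 42229107427, q_7 = 23·130137389 + 3823695 = 2996983642 → 42229107427/2996983642
APPEND 29: p_8 = 29·42229107427 + 1833705631 = 1226477821014, q_8 = 29·2996983642 + 130137389 = 87042663007 → 1226477821014/87042663007
APPEND 48: p_9 = 48·1226477821014 + 42229107427 = 58913164516099, q_9 = 48·87042663007 + 2996983642 = 4181044807978 → 58913164516099/4181044807978
APPEND 50: p_10 = 50·58913164516099 + 1226477821014 = 2946884703625964, q_10 = 50·4181044807978 + 87042663007 = 209139283061907 → 2946884703625964/209139283061907
APPEND 25: p_11 = 25·2946884703625964 + 58913164516099 = 73731030755165199, q_11 = 25·209139283061907 + 4181044807978 = 5232663121355653 → 73731030755165199/5232663121355653
APPEND 39: p_12 = 39·73731030755165199 + 2946884703625964 = 2878457084155068725, q_12 = 39·5232663121355653 + 209139283061907 = 204283001015932374 → 2878457084155068725/204283001015932374
APPEND 38: p_13 = 38·2878457084155068725 + 73731030755165199 = 109455100228647776749, q_13 = 38·204283001015932374 + 5232663121355653 = 7767986701726785865 → 109455100228647776749/7767986701726785865
APPEND 7: p_14 = 7·109455100228647776749 + 2878457084155068725 = 769064158684689505968, q_14 = 7·7767986701726785865 + 204283001015932374 = 54580189913103433429 → 769064158684689505968/54580189913103433429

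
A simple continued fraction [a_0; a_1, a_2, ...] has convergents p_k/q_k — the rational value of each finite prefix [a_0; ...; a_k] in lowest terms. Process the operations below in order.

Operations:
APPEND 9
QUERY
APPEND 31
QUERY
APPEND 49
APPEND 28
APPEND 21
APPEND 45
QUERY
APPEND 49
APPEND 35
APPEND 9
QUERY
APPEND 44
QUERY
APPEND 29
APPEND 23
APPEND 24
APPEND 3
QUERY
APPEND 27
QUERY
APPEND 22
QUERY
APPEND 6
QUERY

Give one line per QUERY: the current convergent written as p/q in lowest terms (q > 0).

9/1
280/31
364536437/40359486
5650320172917/625572630794
249239915363375/27594483990497
12185122943947078519/1349070350584764455
333004486394277908989/36868440414824841684
7338283823618061076277/812454759476731281503
44362707428102644366651/4911596997275212530702

APPEND 9: p_0 = 9·1 + 0 = 9, q_0 = 9·0 + 1 = 1 → 9/1
APPEND 31: p_1 = 31·9 + 1 = 280, q_1 = 31·1 + 0 = 31 → 280/31
APPEND 49: p_2 = 49·280 + 9 = 13729, q_2 = 49·31 + 1 = 1520 → 13729/1520
APPEND 28: p_3 = 28·13729 + 280 = 384692, q_3 = 28·1520 + 31 = 42591 → 384692/42591
APPEND 21: p_4 = 21·384692 + 13729 = 8092261, q_4 = 21·42591 + 1520 = 895931 → 8092261/895931
APPEND 45: p_5 = 45·8092261 + 384692 = 364536437, q_5 = 45·895931 + 42591 = 40359486 → 364536437/40359486
APPEND 49: p_6 = 49·364536437 + 8092261 = 17870377674, q_6 = 49·40359486 + 895931 = 1978510745 → 17870377674/1978510745
APPEND 35: p_7 = 35·17870377674 + 364536437 = 625827755027, q_7 = 35·1978510745 + 40359486 = 69288235561 → 625827755027/69288235561
APPEND 9: p_8 = 9·625827755027 + 17870377674 = 5650320172917, q_8 = 9·69288235561 + 1978510745 = 625572630794 → 5650320172917/625572630794
APPEND 44: p_9 = 44·5650320172917 + 625827755027 = 249239915363375, q_9 = 44·625572630794 + 69288235561 = 27594483990497 → 249239915363375/27594483990497
APPEND 29: p_10 = 29·249239915363375 + 5650320172917 = 7233607865710792, q_10 = 29·27594483990497 + 625572630794 = 800865608355207 → 7233607865710792/800865608355207
APPEND 23: p_11 = 23·7233607865710792 + 249239915363375 = 166622220826711591, q_11 = 23·800865608355207 + 27594483990497 = 18447503476160258 → 166622220826711591/18447503476160258
APPEND 24: p_12 = 24·166622220826711591 + 7233607865710792 = 4006166907706788976, q_12 = 24·18447503476160258 + 800865608355207 = 443540949036201399 → 4006166907706788976/443540949036201399
APPEND 3: p_13 = 3·4006166907706788976 + 166622220826711591 = 12185122943947078519, q_13 = 3·443540949036201399 + 18447503476160258 = 1349070350584764455 → 12185122943947078519/1349070350584764455
APPEND 27: p_14 = 27·12185122943947078519 + 4006166907706788976 = 333004486394277908989, q_14 = 27·1349070350584764455 + 443540949036201399 = 36868440414824841684 → 333004486394277908989/36868440414824841684
APPEND 22: p_15 = 22·333004486394277908989 + 12185122943947078519 = 7338283823618061076277, q_15 = 22·36868440414824841684 + 1349070350584764455 = 812454759476731281503 → 7338283823618061076277/812454759476731281503
APPEND 6: p_16 = 6·7338283823618061076277 + 333004486394277908989 = 44362707428102644366651, q_16 = 6·812454759476731281503 + 36868440414824841684 = 4911596997275212530702 → 44362707428102644366651/4911596997275212530702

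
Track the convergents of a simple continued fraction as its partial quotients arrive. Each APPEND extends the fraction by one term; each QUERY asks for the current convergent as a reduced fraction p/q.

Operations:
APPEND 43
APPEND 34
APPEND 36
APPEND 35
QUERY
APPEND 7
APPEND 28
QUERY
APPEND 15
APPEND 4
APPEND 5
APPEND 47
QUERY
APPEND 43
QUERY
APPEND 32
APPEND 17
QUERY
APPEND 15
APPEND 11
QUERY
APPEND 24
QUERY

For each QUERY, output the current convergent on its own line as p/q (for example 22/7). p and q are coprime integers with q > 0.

1846348/42909
365206464/8487373
5527843165541/128466693381
237814394706830/5526790108091
129702818449036547/3014284542697072
21614439335751691913/502318077339389175
520699701923249938218/12101025110035948573

APPEND 43: p_0 = 43·1 + 0 = 43, q_0 = 43·0 + 1 = 1 → 43/1
APPEND 34: p_1 = 34·43 + 1 = 1463, q_1 = 34·1 + 0 = 34 → 1463/34
APPEND 36: p_2 = 36·1463 + 43 = 52711, q_2 = 36·34 + 1 = 1225 → 52711/1225
APPEND 35: p_3 = 35·52711 + 1463 = 1846348, q_3 = 35·1225 + 34 = 42909 → 1846348/42909
APPEND 7: p_4 = 7·1846348 + 52711 = 12977147, q_4 = 7·42909 + 1225 = 301588 → 12977147/301588
APPEND 28: p_5 = 28·12977147 + 1846348 = 365206464, q_5 = 28·301588 + 42909 = 8487373 → 365206464/8487373
APPEND 15: p_6 = 15·365206464 + 12977147 = 5491074107, q_6 = 15·8487373 + 301588 = 127612183 → 5491074107/127612183
APPEND 4: p_7 = 4·5491074107 + 365206464 = 22329502892, q_7 = 4·127612183 + 8487373 = 518936105 → 22329502892/518936105
APPEND 5: p_8 = 5·22329502892 + 5491074107 = 117138588567, q_8 = 5·518936105 + 127612183 = 2722292708 → 117138588567/2722292708
APPEND 47: p_9 = 47·117138588567 + 22329502892 = 5527843165541, q_9 = 47·2722292708 + 518936105 = 128466693381 → 5527843165541/128466693381
APPEND 43: p_10 = 43·5527843165541 + 117138588567 = 237814394706830, q_10 = 43·128466693381 + 2722292708 = 5526790108091 → 237814394706830/5526790108091
APPEND 32: p_11 = 32·237814394706830 + 5527843165541 = 7615588473784101, q_11 = 32·5526790108091 + 128466693381 = 176985750152293 → 7615588473784101/176985750152293
APPEND 17: p_12 = 17·7615588473784101 + 237814394706830 = 129702818449036547, q_12 = 17·176985750152293 + 5526790108091 = 3014284542697072 → 129702818449036547/3014284542697072
APPEND 15: p_13 = 15·129702818449036547 + 7615588473784101 = 1953157865209332306, q_13 = 15·3014284542697072 + 176985750152293 = 45391253890608373 → 1953157865209332306/45391253890608373
APPEND 11: p_14 = 11·1953157865209332306 + 129702818449036547 = 21614439335751691913, q_14 = 11·45391253890608373 + 3014284542697072 = 502318077339389175 → 21614439335751691913/502318077339389175
APPEND 24: p_15 = 24·21614439335751691913 + 1953157865209332306 = 520699701923249938218, q_15 = 24·502318077339389175 + 45391253890608373 = 12101025110035948573 → 520699701923249938218/12101025110035948573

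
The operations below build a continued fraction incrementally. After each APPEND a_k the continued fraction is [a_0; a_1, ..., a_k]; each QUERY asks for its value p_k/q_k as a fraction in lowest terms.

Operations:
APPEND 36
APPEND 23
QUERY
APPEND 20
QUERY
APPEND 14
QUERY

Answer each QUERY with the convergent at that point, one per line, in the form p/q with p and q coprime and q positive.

APPEND 36: p_0 = 36·1 + 0 = 36, q_0 = 36·0 + 1 = 1 → 36/1
APPEND 23: p_1 = 23·36 + 1 = 829, q_1 = 23·1 + 0 = 23 → 829/23
APPEND 20: p_2 = 20·829 + 36 = 16616, q_2 = 20·23 + 1 = 461 → 16616/461
APPEND 14: p_3 = 14·16616 + 829 = 233453, q_3 = 14·461 + 23 = 6477 → 233453/6477

829/23
16616/461
233453/6477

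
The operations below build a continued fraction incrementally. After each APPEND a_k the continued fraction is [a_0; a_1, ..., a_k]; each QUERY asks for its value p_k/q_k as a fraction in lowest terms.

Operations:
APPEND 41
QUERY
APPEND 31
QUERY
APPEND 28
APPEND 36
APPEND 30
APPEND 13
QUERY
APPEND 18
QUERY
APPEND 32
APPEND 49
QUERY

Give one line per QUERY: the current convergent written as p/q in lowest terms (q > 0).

APPEND 41: p_0 = 41·1 + 0 = 41, q_0 = 41·0 + 1 = 1 → 41/1
APPEND 31: p_1 = 31·41 + 1 = 1272, q_1 = 31·1 + 0 = 31 → 1272/31
APPEND 28: p_2 = 28·1272 + 41 = 35657, q_2 = 28·31 + 1 = 869 → 35657/869
APPEND 36: p_3 = 36·35657 + 1272 = 1284924, q_3 = 36·869 + 31 = 31315 → 1284924/31315
APPEND 30: p_4 = 30·1284924 + 35657 = 38583377, q_4 = 30·31315 + 869 = 940319 → 38583377/940319
APPEND 13: p_5 = 13·38583377 + 1284924 = 502868825, q_5 = 13·940319 + 31315 = 12255462 → 502868825/12255462
APPEND 18: p_6 = 18·502868825 + 38583377 = 9090222227, q_6 = 18·12255462 + 940319 = 221538635 → 9090222227/221538635
APPEND 32: p_7 = 32·9090222227 + 502868825 = 291389980089, q_7 = 32·221538635 + 12255462 = 7101491782 → 291389980089/7101491782
APPEND 49: p_8 = 49·291389980089 + 9090222227 = 14287199246588, q_8 = 49·7101491782 + 221538635 = 348194635953 → 14287199246588/348194635953

41/1
1272/31
502868825/12255462
9090222227/221538635
14287199246588/348194635953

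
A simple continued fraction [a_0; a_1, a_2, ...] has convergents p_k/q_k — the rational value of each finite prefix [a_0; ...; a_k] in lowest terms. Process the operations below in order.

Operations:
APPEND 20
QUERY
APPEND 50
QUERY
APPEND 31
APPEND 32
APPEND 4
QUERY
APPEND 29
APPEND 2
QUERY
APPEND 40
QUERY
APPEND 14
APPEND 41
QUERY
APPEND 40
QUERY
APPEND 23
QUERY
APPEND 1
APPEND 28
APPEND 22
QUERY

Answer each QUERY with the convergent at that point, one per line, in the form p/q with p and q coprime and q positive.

20/1
1001/50
4009583/200279
238554663/11915825
9659459060/482490773
5563969700683/277920743300
222694259008823/11123596518647
5127531926903612/256120640672181
3413895259099851859/170524348441528858

APPEND 20: p_0 = 20·1 + 0 = 20, q_0 = 20·0 + 1 = 1 → 20/1
APPEND 50: p_1 = 50·20 + 1 = 1001, q_1 = 50·1 + 0 = 50 → 1001/50
APPEND 31: p_2 = 31·1001 + 20 = 31051, q_2 = 31·50 + 1 = 1551 → 31051/1551
APPEND 32: p_3 = 32·31051 + 1001 = 994633, q_3 = 32·1551 + 50 = 49682 → 994633/49682
APPEND 4: p_4 = 4·994633 + 31051 = 4009583, q_4 = 4·49682 + 1551 = 200279 → 4009583/200279
APPEND 29: p_5 = 29·4009583 + 994633 = 117272540, q_5 = 29·200279 + 49682 = 5857773 → 117272540/5857773
APPEND 2: p_6 = 2·117272540 + 4009583 = 238554663, q_6 = 2·5857773 + 200279 = 11915825 → 238554663/11915825
APPEND 40: p_7 = 40·238554663 + 117272540 = 9659459060, q_7 = 40·11915825 + 5857773 = 482490773 → 9659459060/482490773
APPEND 14: p_8 = 14·9659459060 + 238554663 = 135470981503, q_8 = 14·482490773 + 11915825 = 6766786647 → 135470981503/6766786647
APPEND 41: p_9 = 41·135470981503 + 9659459060 = 5563969700683, q_9 = 41·6766786647 + 482490773 = 277920743300 → 5563969700683/277920743300
APPEND 40: p_10 = 40·5563969700683 + 135470981503 = 222694259008823, q_10 = 40·277920743300 + 6766786647 = 11123596518647 → 222694259008823/11123596518647
APPEND 23: p_11 = 23·222694259008823 + 5563969700683 = 5127531926903612, q_11 = 23·11123596518647 + 277920743300 = 256120640672181 → 5127531926903612/256120640672181
APPEND 1: p_12 = 1·5127531926903612 + 222694259008823 = 5350226185912435, q_12 = 1·256120640672181 + 11123596518647 = 267244237190828 → 5350226185912435/267244237190828
APPEND 28: p_13 = 28·5350226185912435 + 5127531926903612 = 154933865132451792, q_13 = 28·267244237190828 + 256120640672181 = 7738959282015365 → 154933865132451792/7738959282015365
APPEND 22: p_14 = 22·154933865132451792 + 5350226185912435 = 3413895259099851859, q_14 = 22·7738959282015365 + 267244237190828 = 170524348441528858 → 3413895259099851859/170524348441528858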